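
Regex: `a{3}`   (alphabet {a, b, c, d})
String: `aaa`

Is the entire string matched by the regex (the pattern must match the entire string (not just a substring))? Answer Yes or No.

Yes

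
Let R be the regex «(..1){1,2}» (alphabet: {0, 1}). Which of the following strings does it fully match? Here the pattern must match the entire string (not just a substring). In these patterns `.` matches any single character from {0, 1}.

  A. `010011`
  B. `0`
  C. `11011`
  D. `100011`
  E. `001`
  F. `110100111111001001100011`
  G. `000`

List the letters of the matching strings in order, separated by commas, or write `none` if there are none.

A → no match
B → no match — must end with `1`
C → no match
D → no match
E → match
F → no match
G → no match — must end with `1`

E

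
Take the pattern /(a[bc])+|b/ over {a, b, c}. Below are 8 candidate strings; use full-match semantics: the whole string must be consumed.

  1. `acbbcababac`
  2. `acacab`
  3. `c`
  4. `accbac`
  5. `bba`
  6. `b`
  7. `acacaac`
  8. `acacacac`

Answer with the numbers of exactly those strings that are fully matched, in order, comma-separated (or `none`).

2, 6, 8

1. `acbbcababac` → no match
2. `acacab` → match
3. `c` → no match
4. `accbac` → no match
5. `bba` → no match
6. `b` → match
7. `acacaac` → no match
8. `acacacac` → match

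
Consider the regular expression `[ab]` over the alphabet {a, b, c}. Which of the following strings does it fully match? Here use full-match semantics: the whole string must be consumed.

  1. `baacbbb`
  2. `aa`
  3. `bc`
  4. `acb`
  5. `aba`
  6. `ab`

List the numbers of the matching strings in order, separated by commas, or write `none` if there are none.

1 → no match
2 → no match
3 → no match
4 → no match
5 → no match
6 → no match

none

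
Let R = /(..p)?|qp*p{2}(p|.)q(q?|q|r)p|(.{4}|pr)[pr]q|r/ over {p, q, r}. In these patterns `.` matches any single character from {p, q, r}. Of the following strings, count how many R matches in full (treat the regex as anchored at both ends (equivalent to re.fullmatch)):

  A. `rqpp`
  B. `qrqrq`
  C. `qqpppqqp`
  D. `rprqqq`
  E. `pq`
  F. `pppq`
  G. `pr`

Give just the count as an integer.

0

A → no match
B → no match
C → no match
D → no match
E → no match
F → no match
G → no match
Total matched: 0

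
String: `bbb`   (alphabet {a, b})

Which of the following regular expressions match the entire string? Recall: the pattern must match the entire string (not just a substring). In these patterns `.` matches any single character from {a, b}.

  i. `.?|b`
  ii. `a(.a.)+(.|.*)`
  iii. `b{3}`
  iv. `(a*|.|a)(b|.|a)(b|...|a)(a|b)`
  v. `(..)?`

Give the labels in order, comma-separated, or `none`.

i → no match
ii → no match — must start with `a`
iii → match
iv → match
v → no match

iii, iv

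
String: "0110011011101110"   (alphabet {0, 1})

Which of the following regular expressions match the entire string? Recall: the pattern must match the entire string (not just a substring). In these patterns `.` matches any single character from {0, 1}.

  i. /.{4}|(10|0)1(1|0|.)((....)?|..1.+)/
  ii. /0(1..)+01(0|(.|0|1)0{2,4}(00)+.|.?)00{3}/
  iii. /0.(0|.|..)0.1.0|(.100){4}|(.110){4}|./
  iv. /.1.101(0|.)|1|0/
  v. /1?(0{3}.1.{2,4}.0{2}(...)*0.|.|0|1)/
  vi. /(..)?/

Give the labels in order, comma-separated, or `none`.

i → match
ii → no match
iii → match
iv → no match
v → no match
vi → no match

i, iii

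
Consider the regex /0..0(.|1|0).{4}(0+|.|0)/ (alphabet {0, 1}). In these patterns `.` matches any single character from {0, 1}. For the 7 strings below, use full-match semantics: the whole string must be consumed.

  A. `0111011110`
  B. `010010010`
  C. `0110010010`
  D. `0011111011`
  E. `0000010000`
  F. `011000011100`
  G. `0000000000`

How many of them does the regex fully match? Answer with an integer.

3

A → no match
B → no match
C → match
D → no match
E → match
F → no match
G → match
Total matched: 3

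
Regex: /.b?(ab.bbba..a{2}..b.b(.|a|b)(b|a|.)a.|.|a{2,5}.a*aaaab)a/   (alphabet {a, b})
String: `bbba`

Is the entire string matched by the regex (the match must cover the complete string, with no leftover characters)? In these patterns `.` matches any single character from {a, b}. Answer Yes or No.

Yes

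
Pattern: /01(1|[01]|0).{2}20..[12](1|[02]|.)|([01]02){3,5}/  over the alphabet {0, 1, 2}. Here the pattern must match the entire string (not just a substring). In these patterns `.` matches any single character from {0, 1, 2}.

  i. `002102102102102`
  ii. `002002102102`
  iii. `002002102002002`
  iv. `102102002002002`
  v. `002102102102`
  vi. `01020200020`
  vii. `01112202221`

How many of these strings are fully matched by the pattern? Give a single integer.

7

i → match
ii → match
iii → match
iv → match
v → match
vi → match
vii → match
Total matched: 7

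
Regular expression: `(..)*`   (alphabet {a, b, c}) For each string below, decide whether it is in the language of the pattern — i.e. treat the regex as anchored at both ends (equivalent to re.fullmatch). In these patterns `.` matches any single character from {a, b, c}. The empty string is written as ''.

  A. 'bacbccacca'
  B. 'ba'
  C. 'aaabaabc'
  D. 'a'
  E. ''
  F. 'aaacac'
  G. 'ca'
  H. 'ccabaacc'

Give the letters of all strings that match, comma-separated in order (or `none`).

A, B, C, E, F, G, H

A → match
B → match
C → match
D → no match
E → match
F → match
G → match
H → match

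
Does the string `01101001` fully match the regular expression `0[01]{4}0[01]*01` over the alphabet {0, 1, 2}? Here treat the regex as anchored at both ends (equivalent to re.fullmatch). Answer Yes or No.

Yes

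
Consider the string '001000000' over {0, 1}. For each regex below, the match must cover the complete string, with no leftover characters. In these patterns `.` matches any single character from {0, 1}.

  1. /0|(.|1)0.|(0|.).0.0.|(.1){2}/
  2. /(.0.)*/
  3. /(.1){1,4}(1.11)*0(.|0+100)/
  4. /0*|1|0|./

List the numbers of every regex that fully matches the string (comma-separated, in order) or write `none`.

1 → no match
2 → match
3 → no match
4 → no match

2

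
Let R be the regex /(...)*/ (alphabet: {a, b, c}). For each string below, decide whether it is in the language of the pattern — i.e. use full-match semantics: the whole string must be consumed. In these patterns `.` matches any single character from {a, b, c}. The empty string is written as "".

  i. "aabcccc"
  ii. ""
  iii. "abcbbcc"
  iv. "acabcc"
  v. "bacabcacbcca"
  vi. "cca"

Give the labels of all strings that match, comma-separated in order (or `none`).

ii, iv, v, vi

i → no match
ii → match
iii → no match
iv → match
v → match
vi → match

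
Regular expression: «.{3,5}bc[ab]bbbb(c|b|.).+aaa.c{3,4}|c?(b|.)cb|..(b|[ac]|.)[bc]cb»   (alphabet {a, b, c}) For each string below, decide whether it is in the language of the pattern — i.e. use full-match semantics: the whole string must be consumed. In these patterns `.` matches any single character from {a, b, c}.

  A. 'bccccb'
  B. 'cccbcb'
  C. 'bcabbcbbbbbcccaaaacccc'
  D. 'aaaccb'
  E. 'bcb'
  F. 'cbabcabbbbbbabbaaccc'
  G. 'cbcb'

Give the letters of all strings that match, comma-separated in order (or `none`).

A → match
B → match
C → match
D → match
E → match
F → no match
G → match

A, B, C, D, E, G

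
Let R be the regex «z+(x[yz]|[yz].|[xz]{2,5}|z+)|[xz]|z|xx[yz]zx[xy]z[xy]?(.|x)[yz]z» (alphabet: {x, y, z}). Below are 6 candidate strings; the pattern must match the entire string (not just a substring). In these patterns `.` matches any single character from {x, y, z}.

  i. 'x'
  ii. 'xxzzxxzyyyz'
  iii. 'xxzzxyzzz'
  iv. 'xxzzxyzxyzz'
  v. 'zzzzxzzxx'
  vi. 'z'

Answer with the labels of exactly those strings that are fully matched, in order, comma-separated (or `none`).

i → match
ii → match
iii → no match
iv → match
v → match
vi → match

i, ii, iv, v, vi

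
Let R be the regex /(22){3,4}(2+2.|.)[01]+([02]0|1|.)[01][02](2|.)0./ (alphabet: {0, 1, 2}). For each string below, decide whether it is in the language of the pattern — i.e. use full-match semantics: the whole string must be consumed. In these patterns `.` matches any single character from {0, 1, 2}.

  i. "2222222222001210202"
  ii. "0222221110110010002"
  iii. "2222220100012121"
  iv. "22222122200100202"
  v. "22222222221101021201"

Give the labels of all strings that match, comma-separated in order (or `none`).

i

i → match
ii → no match — must start with "22"
iii → no match
iv → no match
v → no match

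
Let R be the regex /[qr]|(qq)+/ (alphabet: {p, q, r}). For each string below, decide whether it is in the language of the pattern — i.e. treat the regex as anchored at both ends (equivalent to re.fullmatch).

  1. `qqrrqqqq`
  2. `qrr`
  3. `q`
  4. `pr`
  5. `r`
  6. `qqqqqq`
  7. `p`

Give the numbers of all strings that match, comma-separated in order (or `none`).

1 → no match
2 → no match
3 → match
4 → no match
5 → match
6 → match
7 → no match

3, 5, 6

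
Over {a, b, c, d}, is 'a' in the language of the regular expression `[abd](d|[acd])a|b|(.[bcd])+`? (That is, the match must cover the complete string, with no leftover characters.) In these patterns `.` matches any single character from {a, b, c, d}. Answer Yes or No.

No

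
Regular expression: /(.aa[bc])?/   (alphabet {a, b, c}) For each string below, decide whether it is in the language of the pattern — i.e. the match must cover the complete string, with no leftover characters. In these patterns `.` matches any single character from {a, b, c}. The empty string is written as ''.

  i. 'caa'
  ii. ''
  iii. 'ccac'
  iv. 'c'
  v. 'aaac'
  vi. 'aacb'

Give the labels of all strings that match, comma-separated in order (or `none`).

ii, v

i → no match
ii → match
iii → no match
iv → no match
v → match
vi → no match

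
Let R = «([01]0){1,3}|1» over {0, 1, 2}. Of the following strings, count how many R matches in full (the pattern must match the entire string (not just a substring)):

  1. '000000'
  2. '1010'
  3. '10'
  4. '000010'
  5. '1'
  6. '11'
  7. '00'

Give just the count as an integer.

1 → match
2 → match
3 → match
4 → match
5 → match
6 → no match
7 → match
Total matched: 6

6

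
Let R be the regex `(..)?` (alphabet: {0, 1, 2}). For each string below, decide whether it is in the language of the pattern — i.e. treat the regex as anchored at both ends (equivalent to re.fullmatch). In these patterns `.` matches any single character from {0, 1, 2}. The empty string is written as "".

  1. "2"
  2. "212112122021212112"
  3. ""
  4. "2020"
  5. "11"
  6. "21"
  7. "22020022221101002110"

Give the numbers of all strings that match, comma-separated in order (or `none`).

1 → no match
2 → no match
3 → match
4 → no match
5 → match
6 → match
7 → no match

3, 5, 6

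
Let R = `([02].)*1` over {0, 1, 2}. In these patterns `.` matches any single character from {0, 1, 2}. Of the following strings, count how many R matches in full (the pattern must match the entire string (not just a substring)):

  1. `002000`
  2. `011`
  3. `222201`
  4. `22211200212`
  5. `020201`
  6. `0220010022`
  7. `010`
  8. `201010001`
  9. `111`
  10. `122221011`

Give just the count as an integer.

1

1 → no match — must end with `1`
2 → match
3 → no match
4 → no match — must end with `1`
5 → no match
6 → no match — must end with `1`
7 → no match — must end with `1`
8 → no match
9 → no match
10 → no match
Total matched: 1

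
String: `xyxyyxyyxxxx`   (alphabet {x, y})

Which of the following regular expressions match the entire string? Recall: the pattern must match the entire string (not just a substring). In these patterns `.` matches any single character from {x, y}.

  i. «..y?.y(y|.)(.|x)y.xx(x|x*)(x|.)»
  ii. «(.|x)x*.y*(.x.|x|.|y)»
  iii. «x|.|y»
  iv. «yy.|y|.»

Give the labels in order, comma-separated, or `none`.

i → match
ii → no match
iii → no match
iv → no match

i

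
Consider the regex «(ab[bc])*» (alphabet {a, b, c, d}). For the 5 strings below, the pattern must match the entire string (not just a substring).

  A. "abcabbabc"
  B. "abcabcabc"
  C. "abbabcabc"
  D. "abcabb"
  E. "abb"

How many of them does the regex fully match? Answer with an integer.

5

A. "abcabbabc" → match
B. "abcabcabc" → match
C. "abbabcabc" → match
D. "abcabb" → match
E. "abb" → match
Total matched: 5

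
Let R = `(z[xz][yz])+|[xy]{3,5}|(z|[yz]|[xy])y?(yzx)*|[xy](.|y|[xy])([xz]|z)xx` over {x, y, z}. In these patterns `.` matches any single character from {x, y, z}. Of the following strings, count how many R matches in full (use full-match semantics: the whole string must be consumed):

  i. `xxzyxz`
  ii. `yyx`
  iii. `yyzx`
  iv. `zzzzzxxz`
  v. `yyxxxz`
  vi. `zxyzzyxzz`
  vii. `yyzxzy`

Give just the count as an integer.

i → no match
ii → match
iii → match
iv → no match
v → no match
vi → no match
vii → no match
Total matched: 2

2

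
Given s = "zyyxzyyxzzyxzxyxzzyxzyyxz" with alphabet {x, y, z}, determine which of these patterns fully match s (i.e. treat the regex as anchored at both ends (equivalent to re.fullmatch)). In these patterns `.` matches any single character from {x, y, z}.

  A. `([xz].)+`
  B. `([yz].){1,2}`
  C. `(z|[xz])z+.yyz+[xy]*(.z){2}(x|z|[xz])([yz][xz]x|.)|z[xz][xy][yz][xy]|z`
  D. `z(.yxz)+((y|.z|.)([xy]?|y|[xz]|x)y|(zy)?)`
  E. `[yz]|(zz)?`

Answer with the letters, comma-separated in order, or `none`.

D

A → no match
B → no match
C → no match
D → match
E → no match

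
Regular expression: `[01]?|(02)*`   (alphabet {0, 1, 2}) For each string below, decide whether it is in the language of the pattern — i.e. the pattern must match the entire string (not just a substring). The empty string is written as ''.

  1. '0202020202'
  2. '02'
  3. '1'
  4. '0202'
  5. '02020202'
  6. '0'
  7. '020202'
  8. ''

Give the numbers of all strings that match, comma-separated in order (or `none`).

1, 2, 3, 4, 5, 6, 7, 8

1 → match
2 → match
3 → match
4 → match
5 → match
6 → match
7 → match
8 → match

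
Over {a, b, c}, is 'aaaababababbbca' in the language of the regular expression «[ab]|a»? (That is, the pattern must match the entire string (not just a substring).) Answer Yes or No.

No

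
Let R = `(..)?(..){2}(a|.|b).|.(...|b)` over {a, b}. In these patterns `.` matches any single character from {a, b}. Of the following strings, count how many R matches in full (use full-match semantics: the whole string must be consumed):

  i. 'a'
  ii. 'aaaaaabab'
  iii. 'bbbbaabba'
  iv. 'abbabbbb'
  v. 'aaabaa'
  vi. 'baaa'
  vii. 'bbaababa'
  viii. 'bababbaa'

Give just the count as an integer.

i → no match
ii → no match
iii → no match
iv → match
v → match
vi → match
vii → match
viii → match
Total matched: 5

5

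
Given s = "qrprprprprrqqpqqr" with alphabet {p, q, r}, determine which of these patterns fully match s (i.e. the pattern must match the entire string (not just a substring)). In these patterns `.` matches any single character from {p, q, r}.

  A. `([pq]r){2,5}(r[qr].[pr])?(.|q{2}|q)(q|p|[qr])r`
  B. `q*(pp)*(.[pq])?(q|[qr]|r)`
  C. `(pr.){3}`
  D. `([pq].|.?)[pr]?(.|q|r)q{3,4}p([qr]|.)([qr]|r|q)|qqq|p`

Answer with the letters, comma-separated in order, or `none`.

A

A → match
B → no match
C → no match — must start with "pr"
D → no match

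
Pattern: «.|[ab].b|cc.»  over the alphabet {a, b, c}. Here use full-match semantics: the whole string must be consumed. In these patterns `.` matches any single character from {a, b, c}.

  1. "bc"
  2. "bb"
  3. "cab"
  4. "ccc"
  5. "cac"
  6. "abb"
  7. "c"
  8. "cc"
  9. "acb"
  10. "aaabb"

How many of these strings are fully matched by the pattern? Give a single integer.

1 → no match
2 → no match
3 → no match
4 → match
5 → no match
6 → match
7 → match
8 → no match
9 → match
10 → no match
Total matched: 4

4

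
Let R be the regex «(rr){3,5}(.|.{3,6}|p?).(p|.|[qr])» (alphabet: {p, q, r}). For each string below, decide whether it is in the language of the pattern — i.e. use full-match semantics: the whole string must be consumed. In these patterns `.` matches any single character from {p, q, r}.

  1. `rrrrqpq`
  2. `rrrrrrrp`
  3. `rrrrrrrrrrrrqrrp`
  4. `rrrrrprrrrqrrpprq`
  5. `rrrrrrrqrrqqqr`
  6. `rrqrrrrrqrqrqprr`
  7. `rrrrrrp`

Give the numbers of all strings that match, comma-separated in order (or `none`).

2, 3, 5

1. `rrrrqpq` → no match
2. `rrrrrrrp` → match
3 → match
4 → no match
5 → match
6 → no match
7. `rrrrrrp` → no match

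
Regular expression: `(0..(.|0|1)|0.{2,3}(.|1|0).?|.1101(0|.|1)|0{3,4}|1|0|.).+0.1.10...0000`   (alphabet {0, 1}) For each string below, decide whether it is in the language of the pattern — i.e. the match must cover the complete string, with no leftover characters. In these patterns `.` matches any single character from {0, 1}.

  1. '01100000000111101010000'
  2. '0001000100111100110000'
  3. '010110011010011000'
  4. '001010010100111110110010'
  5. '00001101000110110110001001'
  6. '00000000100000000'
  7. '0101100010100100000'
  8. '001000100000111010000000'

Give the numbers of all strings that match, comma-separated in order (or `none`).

1 → match
2 → match
3 → no match — must end with '0000'
4 → no match — must end with '0000'
5 → no match — must end with '0000'
6 → no match
7 → match
8 → no match

1, 2, 7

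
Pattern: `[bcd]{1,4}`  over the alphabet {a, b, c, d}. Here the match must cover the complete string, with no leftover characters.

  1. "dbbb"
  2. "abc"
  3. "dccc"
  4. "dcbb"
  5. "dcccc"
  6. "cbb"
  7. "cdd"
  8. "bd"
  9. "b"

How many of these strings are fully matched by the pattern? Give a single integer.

1. "dbbb" → match
2. "abc" → no match
3. "dccc" → match
4. "dcbb" → match
5. "dcccc" → no match
6. "cbb" → match
7. "cdd" → match
8. "bd" → match
9. "b" → match
Total matched: 7

7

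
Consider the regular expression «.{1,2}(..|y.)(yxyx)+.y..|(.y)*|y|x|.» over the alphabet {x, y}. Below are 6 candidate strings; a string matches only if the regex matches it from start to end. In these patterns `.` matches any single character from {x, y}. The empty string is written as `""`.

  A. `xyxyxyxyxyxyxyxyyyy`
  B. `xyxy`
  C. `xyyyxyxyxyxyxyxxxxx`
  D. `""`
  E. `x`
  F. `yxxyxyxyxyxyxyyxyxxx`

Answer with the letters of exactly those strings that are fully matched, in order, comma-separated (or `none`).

A, B, D, E

A → match
B → match
C → no match
D → match
E → match
F → no match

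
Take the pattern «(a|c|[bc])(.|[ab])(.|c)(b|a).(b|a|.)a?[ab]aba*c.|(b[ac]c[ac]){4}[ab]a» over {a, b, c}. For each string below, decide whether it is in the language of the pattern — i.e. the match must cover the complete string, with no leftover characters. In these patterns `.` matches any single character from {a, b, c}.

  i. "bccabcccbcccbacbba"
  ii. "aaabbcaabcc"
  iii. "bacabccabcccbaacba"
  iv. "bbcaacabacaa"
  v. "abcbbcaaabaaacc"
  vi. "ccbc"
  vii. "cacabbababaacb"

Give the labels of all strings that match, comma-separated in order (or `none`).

ii, v, vii

i → no match
ii → match
iii → no match
iv → no match
v → match
vi → no match
vii → match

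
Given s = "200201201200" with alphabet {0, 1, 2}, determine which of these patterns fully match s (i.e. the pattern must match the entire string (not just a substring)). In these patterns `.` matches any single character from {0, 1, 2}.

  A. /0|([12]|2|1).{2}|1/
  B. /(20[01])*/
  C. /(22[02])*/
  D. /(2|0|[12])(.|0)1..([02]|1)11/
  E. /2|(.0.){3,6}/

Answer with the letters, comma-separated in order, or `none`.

B, E

A → no match
B → match
C → no match
D → no match — must end with "11"
E → match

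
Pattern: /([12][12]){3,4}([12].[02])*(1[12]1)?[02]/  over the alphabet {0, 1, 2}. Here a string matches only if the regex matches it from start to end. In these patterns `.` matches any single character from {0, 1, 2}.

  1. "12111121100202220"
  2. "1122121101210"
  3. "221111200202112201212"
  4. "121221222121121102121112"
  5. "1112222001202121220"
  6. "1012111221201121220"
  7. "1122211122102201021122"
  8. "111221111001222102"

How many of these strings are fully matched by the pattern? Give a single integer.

1 → no match
2 → match
3 → no match
4 → match
5 → match
6 → no match
7 → match
8 → match
Total matched: 5

5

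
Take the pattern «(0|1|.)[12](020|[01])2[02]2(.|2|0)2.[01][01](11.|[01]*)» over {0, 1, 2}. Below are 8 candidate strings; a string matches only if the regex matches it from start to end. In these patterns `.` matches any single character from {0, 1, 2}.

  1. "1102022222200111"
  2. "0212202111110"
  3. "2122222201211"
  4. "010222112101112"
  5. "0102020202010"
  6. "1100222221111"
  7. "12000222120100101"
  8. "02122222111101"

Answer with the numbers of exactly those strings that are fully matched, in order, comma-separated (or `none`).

1, 5, 8

1 → match
2 → no match
3 → no match
4 → no match
5 → match
6 → no match
7 → no match
8 → match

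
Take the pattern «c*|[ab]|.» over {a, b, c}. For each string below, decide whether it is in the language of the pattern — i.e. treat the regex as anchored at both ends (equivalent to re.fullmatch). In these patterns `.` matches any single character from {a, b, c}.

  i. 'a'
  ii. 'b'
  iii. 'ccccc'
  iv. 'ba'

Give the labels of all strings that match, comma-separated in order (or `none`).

i, ii, iii

i → match
ii → match
iii → match
iv → no match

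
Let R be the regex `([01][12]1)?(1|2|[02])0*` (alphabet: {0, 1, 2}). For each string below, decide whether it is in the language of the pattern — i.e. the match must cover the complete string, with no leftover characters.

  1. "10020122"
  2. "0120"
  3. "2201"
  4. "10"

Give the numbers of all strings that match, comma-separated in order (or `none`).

4

1. "10020122" → no match
2. "0120" → no match
3. "2201" → no match
4. "10" → match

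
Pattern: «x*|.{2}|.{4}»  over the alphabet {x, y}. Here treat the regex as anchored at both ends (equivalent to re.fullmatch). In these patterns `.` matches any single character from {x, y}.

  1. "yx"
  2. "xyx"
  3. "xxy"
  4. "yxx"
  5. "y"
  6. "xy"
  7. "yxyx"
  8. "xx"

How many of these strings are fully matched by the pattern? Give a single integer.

1. "yx" → match
2. "xyx" → no match
3. "xxy" → no match
4. "yxx" → no match
5. "y" → no match
6. "xy" → match
7. "yxyx" → match
8. "xx" → match
Total matched: 4

4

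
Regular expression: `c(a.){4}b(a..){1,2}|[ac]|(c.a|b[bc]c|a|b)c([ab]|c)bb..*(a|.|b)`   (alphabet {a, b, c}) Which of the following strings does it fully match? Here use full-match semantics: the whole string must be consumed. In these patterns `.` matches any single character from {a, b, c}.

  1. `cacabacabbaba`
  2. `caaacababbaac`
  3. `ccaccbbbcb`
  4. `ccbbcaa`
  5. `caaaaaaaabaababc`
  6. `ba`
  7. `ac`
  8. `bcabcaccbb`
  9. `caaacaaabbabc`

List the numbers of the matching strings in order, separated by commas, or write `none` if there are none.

1 → match
2 → match
3 → match
4 → no match
5 → match
6 → no match
7 → no match
8 → no match
9 → match

1, 2, 3, 5, 9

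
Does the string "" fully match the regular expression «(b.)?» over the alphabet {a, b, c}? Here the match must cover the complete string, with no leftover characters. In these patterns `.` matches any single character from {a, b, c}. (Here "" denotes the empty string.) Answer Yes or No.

Yes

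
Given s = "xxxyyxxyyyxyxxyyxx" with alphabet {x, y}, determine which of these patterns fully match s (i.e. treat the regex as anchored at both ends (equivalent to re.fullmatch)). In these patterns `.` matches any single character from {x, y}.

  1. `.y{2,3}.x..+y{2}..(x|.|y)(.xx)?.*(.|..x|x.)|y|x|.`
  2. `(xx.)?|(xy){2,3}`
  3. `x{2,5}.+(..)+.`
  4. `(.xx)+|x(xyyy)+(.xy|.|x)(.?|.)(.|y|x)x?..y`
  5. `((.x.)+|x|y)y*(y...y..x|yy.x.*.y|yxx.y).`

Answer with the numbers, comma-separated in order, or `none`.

3

1 → no match
2 → no match
3 → match
4 → no match
5 → no match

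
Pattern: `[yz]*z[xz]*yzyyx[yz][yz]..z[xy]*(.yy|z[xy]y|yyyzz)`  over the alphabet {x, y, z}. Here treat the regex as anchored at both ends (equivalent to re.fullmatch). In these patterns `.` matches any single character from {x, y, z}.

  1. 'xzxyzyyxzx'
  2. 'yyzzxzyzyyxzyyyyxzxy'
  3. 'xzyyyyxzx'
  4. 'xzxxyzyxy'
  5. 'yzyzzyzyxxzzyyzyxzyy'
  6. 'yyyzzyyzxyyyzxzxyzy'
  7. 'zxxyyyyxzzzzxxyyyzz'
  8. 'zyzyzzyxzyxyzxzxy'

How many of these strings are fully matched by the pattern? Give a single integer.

0

1 → no match
2 → no match
3 → no match
4 → no match
5 → no match
6 → no match
7 → no match
8 → no match
Total matched: 0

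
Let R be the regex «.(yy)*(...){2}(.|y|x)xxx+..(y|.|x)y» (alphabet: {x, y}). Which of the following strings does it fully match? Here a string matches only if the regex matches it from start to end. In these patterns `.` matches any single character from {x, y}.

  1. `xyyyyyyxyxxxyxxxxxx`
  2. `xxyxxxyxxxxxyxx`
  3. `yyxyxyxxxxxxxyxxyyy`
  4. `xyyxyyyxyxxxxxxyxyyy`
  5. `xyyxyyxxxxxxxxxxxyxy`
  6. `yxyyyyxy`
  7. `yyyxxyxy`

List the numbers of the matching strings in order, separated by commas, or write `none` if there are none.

5

1 → no match — must end with `y`
2 → no match — must end with `y`
3 → no match
4 → no match
5 → match
6 → no match
7 → no match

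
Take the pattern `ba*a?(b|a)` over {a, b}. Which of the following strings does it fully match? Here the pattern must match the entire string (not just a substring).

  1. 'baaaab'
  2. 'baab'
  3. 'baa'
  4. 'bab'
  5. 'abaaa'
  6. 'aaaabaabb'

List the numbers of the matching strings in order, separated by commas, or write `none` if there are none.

1 → match
2 → match
3 → match
4 → match
5 → no match — must start with 'b'
6 → no match — must start with 'b'

1, 2, 3, 4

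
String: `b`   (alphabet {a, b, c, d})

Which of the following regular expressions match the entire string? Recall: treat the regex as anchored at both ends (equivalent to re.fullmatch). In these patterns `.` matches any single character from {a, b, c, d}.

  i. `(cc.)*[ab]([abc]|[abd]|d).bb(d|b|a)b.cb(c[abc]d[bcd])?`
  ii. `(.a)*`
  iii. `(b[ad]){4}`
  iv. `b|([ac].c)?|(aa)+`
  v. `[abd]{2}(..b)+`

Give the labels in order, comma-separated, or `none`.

iv

i → no match
ii → no match
iii → no match
iv → match
v → no match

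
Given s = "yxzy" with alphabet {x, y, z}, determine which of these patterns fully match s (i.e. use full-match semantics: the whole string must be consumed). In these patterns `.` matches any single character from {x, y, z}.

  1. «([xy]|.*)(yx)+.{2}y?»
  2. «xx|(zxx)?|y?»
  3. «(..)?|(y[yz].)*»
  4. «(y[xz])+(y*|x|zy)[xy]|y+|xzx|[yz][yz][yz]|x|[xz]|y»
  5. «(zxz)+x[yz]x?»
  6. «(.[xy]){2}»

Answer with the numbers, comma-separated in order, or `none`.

1 → match
2 → no match
3 → no match
4 → no match
5 → no match — must start with "zxz"
6 → match

1, 6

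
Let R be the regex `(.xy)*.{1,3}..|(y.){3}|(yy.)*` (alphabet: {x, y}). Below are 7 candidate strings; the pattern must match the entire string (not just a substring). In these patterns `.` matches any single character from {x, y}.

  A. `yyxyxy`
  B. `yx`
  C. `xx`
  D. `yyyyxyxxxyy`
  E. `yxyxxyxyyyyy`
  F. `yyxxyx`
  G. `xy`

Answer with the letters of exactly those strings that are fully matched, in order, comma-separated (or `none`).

none

A → no match
B → no match
C → no match
D → no match
E → no match
F → no match
G → no match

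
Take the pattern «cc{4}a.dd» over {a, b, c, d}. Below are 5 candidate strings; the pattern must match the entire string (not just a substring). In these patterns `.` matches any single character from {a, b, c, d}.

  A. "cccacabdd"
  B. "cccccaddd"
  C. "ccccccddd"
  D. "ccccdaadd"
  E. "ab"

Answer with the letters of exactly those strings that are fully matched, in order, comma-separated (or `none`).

A. "cccacabdd" → no match
B. "cccccaddd" → match
C. "ccccccddd" → no match
D. "ccccdaadd" → no match
E. "ab" → no match — must start with "cc"

B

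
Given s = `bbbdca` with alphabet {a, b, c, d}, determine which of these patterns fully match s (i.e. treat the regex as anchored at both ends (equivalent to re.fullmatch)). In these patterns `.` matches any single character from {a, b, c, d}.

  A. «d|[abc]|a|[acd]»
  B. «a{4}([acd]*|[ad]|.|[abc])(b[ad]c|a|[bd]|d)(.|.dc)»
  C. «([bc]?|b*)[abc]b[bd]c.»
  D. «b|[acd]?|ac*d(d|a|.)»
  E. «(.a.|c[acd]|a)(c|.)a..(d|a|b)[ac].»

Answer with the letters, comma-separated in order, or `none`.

A → no match
B → no match — must start with `a`
C → match
D → no match
E → no match

C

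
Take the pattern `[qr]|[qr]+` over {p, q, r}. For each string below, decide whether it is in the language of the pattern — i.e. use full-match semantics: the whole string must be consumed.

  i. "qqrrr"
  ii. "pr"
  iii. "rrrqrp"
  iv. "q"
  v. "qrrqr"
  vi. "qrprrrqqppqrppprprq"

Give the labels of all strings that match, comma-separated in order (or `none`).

i → match
ii → no match
iii → no match
iv → match
v → match
vi → no match

i, iv, v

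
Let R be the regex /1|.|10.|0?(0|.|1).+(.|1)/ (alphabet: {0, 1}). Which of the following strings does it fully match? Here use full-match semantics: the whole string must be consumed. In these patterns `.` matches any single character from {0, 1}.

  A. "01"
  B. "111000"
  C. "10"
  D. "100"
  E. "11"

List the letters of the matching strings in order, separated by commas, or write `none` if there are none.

B, D

A → no match
B → match
C → no match
D → match
E → no match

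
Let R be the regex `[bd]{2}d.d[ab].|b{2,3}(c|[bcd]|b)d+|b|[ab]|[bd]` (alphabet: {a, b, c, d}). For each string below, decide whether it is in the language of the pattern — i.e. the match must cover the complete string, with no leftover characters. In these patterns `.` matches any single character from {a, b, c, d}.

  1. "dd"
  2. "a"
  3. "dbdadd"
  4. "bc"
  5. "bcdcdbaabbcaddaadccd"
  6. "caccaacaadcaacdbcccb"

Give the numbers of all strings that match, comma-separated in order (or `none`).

2

1 → no match
2 → match
3 → no match
4 → no match
5 → no match
6 → no match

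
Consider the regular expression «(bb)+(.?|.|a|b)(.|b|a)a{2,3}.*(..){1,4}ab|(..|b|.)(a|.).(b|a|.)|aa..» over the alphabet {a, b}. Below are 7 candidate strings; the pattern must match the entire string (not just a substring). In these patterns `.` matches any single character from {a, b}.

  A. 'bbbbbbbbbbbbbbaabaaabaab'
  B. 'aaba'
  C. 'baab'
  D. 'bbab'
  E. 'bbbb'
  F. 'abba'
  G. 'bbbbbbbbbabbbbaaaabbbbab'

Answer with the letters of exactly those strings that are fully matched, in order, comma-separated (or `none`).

A, B, C, D, E, F

A → match
B. 'aaba' → match
C. 'baab' → match
D. 'bbab' → match
E. 'bbbb' → match
F. 'abba' → match
G → no match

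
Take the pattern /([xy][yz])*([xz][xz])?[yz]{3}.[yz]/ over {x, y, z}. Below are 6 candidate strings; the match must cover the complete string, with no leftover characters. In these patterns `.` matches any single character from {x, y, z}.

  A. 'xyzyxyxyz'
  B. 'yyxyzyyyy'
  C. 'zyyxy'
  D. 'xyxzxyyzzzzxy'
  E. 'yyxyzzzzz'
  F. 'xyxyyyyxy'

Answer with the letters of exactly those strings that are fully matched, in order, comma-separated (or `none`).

B, C, D, E, F

A → no match
B → match
C → match
D → match
E → match
F → match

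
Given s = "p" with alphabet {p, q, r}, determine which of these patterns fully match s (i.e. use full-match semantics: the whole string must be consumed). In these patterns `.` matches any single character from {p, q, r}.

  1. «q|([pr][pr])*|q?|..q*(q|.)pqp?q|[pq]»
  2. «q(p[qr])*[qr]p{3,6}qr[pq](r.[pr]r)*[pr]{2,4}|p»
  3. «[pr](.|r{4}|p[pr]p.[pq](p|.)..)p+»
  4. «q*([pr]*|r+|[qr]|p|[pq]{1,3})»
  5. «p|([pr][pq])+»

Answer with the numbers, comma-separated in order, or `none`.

1 → match
2 → match
3 → no match
4 → match
5 → match

1, 2, 4, 5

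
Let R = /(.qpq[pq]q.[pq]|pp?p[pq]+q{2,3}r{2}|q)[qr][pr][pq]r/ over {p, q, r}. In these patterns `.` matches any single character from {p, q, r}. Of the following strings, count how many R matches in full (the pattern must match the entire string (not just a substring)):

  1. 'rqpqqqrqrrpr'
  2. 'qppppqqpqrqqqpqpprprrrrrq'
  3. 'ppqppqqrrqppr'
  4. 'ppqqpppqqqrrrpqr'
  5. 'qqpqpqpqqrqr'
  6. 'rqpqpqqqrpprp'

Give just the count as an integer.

4

1. 'rqpqqqrqrrpr' → match
2 → no match — must end with 'r'
3 → match
4 → match
5. 'qqpqpqpqqrqr' → match
6 → no match — must end with 'r'
Total matched: 4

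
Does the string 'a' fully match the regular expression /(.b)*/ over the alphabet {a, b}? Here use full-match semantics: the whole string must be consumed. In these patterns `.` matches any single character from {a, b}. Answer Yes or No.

No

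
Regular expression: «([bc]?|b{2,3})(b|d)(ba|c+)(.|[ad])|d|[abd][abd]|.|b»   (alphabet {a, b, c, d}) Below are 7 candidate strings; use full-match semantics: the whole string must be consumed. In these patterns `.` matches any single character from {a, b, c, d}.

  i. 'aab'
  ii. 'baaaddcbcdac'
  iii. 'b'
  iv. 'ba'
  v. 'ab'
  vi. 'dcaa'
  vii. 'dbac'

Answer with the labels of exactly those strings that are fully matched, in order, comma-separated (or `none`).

iii, iv, v, vii

i → no match
ii → no match
iii → match
iv → match
v → match
vi → no match
vii → match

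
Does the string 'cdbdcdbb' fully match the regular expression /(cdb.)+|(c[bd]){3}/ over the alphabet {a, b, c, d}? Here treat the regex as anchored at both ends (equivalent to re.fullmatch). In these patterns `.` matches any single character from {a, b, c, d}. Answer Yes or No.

Yes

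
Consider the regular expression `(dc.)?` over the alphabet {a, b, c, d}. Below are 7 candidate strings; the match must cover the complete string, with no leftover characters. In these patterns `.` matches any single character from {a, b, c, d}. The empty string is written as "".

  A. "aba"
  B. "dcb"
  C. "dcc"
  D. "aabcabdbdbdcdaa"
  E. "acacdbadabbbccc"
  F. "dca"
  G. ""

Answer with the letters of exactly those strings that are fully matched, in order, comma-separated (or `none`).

A. "aba" → no match
B. "dcb" → match
C. "dcc" → match
D → no match
E → no match
F. "dca" → match
G. "" → match

B, C, F, G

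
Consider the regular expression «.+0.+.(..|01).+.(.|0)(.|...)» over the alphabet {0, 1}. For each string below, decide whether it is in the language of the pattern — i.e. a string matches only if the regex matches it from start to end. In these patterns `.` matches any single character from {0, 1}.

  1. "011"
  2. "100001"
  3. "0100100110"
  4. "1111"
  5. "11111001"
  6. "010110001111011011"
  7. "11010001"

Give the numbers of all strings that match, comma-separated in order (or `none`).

1 → no match
2 → no match
3 → no match
4 → no match
5 → no match
6 → match
7 → no match

6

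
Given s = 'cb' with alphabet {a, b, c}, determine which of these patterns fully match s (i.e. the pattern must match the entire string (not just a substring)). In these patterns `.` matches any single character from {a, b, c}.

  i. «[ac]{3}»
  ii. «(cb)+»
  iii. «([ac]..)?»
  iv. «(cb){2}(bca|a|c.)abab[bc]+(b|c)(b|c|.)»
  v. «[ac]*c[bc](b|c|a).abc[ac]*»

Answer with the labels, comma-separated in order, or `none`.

ii

i → no match
ii → match
iii → no match
iv → no match
v → no match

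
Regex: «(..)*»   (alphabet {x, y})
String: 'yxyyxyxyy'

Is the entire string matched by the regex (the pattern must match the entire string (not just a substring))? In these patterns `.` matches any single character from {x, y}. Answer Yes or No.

No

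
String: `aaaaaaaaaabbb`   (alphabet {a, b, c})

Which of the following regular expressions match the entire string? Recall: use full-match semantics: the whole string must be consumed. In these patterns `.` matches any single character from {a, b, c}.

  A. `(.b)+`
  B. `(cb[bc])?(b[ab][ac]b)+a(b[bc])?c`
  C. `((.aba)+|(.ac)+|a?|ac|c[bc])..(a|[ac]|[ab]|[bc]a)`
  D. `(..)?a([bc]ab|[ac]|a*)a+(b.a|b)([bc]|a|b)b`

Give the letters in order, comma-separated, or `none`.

A → no match
B → no match — must end with `c`
C → no match
D → match

D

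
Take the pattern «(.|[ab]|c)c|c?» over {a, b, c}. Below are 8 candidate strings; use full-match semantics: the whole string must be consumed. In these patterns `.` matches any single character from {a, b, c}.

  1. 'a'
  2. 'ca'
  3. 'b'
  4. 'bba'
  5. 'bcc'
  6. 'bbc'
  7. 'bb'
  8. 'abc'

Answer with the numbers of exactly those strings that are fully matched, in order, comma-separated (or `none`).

1 → no match
2 → no match
3 → no match
4 → no match
5 → no match
6 → no match
7 → no match
8 → no match

none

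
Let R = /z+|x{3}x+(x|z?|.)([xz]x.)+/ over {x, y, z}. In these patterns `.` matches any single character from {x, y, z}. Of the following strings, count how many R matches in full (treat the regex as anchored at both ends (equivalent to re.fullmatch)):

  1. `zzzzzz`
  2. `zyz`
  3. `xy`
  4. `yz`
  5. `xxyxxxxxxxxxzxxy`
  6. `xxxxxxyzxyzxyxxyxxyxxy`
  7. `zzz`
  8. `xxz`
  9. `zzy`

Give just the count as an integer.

3

1 → match
2 → no match
3 → no match
4 → no match
5 → no match
6 → match
7 → match
8 → no match
9 → no match
Total matched: 3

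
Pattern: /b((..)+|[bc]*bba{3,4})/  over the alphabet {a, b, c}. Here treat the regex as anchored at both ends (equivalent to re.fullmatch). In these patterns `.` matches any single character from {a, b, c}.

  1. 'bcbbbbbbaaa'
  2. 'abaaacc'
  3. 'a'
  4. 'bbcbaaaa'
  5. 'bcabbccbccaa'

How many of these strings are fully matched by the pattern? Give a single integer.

1

1 → match
2 → no match — must start with 'b'
3 → no match — must start with 'b'
4 → no match
5 → no match
Total matched: 1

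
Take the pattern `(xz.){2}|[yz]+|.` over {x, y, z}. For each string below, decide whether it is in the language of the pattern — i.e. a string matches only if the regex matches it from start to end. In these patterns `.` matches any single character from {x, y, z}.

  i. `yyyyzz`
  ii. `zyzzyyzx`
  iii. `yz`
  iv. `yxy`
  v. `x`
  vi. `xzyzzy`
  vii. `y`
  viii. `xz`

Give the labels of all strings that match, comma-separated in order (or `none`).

i → match
ii → no match
iii → match
iv → no match
v → match
vi → no match
vii → match
viii → no match

i, iii, v, vii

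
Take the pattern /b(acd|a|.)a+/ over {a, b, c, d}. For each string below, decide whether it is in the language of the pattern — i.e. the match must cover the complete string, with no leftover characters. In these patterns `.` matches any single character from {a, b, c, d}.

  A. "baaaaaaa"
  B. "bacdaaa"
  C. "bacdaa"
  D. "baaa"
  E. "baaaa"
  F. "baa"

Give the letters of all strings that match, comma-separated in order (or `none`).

A, B, C, D, E, F

A. "baaaaaaa" → match
B. "bacdaaa" → match
C. "bacdaa" → match
D. "baaa" → match
E. "baaaa" → match
F. "baa" → match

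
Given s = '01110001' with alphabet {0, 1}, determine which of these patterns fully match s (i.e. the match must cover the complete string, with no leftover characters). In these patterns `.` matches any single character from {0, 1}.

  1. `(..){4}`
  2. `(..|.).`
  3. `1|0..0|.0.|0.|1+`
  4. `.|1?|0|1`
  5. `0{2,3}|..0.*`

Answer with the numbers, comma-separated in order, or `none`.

1

1 → match
2 → no match
3 → no match
4 → no match
5 → no match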